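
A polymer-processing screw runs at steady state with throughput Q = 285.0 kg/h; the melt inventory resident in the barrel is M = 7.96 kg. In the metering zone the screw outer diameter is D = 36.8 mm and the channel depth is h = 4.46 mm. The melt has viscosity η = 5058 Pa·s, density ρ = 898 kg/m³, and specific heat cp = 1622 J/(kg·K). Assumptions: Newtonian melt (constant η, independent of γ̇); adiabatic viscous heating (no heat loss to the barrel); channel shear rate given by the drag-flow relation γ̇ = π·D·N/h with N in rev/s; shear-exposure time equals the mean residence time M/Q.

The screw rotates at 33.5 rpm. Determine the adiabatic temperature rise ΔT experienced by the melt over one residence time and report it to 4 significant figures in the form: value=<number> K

value=73.14 K

Convert throughput: Q = 285.0 kg/h = 285.0/3600 = 0.0791667 kg/s
Mean residence time: t_res = M/Q_s = 7.96 kg / 0.0791667 kg/s = 100.547 s
Geometry in metres: D = 36.8 mm → 0.0368 m, h = 4.46 mm → 0.00446 m; screw speed N = 33.5 rpm = 0.558333 rev/s
γ̇ = π D N / h = (π)(0.0368)(0.558333) / 0.00446 = 14.4729 s⁻¹
ΔT = η·γ̇²·t_res / (ρ·cp) = 5058 · (14.4729)² · 100.547 / (898 · 1622) = 73.1367 K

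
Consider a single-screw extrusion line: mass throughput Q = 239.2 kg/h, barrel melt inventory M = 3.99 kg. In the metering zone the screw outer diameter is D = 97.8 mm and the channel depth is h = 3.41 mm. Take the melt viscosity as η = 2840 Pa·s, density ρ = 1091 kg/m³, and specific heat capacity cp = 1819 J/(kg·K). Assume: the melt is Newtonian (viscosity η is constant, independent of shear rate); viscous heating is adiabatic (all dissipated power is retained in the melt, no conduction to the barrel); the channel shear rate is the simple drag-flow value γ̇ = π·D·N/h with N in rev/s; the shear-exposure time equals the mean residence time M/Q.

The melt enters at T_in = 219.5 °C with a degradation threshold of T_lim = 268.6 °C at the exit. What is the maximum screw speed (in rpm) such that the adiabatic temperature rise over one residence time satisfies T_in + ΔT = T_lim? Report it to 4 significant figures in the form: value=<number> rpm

value=15.92 rpm

Throughput in SI: Q_s = 239.2 kg/h ÷ 3600 s/h = 0.0664444 kg/s
t_res = M / Q_s = 3.99 ÷ 0.0664444 = 60.0502 s
Convert to metres: D = 0.0978 m, h = 0.00341 m
ΔT_a = T_lim − T_in = 268.6 − 219.5 = 49.1 K
γ̇_max² = ΔT_a·ρ·cp/(η·t_res) = 49.1·1091·1819/(2840·60.0502) = 571.355 s⁻²
γ̇_max = sqrt(571.355) = 23.903 s⁻¹
Solve γ̇ = πDN/h for N: N_max = γ̇_max·h/(π·D) = 23.903 × 0.00341 / (π × 0.0978) = 0.265289 rev/s = 15.9173 rpm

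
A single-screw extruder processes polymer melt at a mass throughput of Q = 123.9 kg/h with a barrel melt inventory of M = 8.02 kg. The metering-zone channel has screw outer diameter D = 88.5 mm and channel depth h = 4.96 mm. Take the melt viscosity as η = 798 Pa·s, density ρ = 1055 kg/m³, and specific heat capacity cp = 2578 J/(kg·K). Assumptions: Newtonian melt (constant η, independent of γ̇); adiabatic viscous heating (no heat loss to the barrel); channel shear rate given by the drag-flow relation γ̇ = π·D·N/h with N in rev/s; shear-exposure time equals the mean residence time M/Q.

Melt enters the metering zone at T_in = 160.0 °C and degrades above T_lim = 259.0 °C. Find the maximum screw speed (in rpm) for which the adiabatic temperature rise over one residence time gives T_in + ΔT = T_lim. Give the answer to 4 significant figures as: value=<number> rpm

Convert throughput: Q = 123.9 kg/h = 123.9/3600 = 0.0344167 kg/s
Mean residence time: t_res = M/Q_s = 8.02 kg / 0.0344167 kg/s = 233.027 s
Geometry in SI: D = 88.5 mm → 0.0885 m, h = 4.96 mm → 0.00496 m
Allowable rise: ΔT_a = T_lim − T_in = 259.0 − 160.0 = 99 K
γ̇_max² = ΔT_a·ρ·cp/(η·t_res) = 99·1055·2578/(798·233.027) = 1447.98 s⁻²
Take the square root: γ̇_max = √(1447.98) = 38.0523 s⁻¹
Solve γ̇ = πDN/h for N: N_max = γ̇_max·h/(π·D) = 38.0523 × 0.00496 / (π × 0.0885) = 0.678843 rev/s = 40.7306 rpm

value=40.73 rpm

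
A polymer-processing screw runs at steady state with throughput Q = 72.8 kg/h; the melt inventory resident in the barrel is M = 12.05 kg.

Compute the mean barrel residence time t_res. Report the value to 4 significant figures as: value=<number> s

value=595.9 s

Throughput in SI: Q_s = 72.8 kg/h ÷ 3600 s/h = 0.0202222 kg/s
t_res = M / Q_s = 12.05 ÷ 0.0202222 = 595.879 s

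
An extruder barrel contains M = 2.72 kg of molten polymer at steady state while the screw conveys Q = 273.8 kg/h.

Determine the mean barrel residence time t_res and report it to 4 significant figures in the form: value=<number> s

value=35.76 s

Convert throughput: Q = 273.8 kg/h = 273.8/3600 = 0.0760556 kg/s
t_res = M / Q_s = 2.72 ÷ 0.0760556 = 35.7633 s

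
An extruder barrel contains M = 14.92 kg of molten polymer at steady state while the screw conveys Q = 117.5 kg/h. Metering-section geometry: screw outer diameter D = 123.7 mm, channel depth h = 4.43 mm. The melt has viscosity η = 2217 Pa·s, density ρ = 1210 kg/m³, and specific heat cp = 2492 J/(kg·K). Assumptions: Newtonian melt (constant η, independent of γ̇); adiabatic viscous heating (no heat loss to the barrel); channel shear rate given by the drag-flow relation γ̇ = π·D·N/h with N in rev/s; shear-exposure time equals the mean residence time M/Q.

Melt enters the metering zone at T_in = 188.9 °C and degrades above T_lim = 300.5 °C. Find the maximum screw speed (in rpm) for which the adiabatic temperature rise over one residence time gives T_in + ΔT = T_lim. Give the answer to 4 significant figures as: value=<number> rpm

Q_s = Q / 3600 = 117.5 / 3600 = 0.0326389 kg/s
Mean residence time: t_res = M/Q_s = 14.92 kg / 0.0326389 kg/s = 457.123 s
D = 123.7 mm = 0.1237 m;  h = 4.43 mm = 0.00443 m
ΔT_a = T_lim − T_in = 300.5 °C − 188.9 °C = 111.6 K
γ̇_max² = ΔT_a·ρ·cp/(η·t_res) = 111.6·1210·2492/(2217·457.123) = 332.046 s⁻²
γ̇_max = sqrt(332.046) = 18.2221 s⁻¹
N_max = γ̇_max h / (πD) = 18.2221·0.00443/(π·0.1237) = 0.207722 rev/s → ×60 = 12.4633 rpm

value=12.46 rpm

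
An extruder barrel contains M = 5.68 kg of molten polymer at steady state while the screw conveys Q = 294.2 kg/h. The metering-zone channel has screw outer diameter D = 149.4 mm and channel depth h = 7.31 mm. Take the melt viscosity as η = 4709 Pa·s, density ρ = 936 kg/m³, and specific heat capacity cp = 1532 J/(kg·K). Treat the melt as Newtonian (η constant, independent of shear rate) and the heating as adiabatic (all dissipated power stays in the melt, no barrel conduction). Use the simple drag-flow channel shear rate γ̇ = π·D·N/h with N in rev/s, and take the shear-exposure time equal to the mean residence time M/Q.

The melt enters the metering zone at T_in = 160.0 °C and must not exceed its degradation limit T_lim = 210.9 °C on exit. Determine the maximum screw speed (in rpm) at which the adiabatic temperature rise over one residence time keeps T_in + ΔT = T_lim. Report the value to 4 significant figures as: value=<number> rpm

Convert throughput: Q = 294.2 kg/h = 294.2/3600 = 0.0817222 kg/s
t_res = M / Q_s = 5.68 ÷ 0.0817222 = 69.5037 s
Convert to metres: D = 0.1494 m, h = 0.00731 m
Allowable rise: ΔT_a = T_lim − T_in = 210.9 − 160.0 = 50.9 K
Invert ΔT = ηγ̇²t_res/(ρcp) for γ̇: γ̇_max² = ΔT_a ρ cp / (η t_res) = 50.9·936·1532 / (4709·69.5037) = 223.005 s⁻²
γ̇_max = √223.005 = 14.9334 s⁻¹
Solve γ̇ = πDN/h for N: N_max = γ̇_max·h/(π·D) = 14.9334 × 0.00731 / (π × 0.1494) = 0.232581 rev/s = 13.9549 rpm

value=13.95 rpm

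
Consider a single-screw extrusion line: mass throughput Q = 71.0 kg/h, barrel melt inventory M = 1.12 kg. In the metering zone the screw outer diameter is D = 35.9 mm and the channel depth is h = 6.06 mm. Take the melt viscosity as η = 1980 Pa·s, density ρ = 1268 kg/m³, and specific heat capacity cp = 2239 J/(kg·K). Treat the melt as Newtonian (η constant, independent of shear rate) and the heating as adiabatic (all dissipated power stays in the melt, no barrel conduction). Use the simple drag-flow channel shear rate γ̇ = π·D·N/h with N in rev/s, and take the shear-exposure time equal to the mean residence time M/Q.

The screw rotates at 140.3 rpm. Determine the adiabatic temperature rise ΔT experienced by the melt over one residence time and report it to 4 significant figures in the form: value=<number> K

Convert throughput: Q = 71.0 kg/h = 71.0/3600 = 0.0197222 kg/s
t_res = M / Q_s = 1.12 / 0.0197222 = 56.7887 s
Geometry in metres: D = 35.9 mm → 0.0359 m, h = 6.06 mm → 0.00606 m; screw speed N = 140.3 rpm = 2.33833 rev/s
γ̇ = π·D·N / h = π · 0.0359 · 2.33833 / 0.00606 = 43.5189 s⁻¹
ΔT = η·γ̇²·t_res/(ρ·cp) = [1980 × 43.5189² × 56.7887] / [1268 × 2239] = 75.0085 K

value=75.01 K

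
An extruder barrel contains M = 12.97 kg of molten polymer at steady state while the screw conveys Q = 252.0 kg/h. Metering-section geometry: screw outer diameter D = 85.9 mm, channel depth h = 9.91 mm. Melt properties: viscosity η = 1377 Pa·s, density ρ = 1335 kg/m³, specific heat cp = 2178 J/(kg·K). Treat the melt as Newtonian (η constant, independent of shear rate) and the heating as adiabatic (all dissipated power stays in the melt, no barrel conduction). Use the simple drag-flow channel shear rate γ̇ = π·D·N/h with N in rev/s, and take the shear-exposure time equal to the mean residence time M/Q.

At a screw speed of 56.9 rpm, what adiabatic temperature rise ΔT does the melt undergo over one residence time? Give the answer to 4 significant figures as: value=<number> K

value=58.52 K

Convert throughput: Q = 252.0 kg/h = 252.0/3600 = 0.07 kg/s
t_res = M / Q_s = 12.97 ÷ 0.07 = 185.286 s
D = 85.9 mm = 0.0859 m;  h = 9.91 mm = 0.00991 m;  N = 56.9 rpm / 60 = 0.948333 rev/s
γ̇ = π·D·N / h = π · 0.0859 · 0.948333 / 0.00991 = 25.8244 s⁻¹
Adiabatic rise: ΔT = η γ̇² t_res / (ρ cp) = 1377·(25.8244)²·185.286 / (1335·2178) = 58.5191 K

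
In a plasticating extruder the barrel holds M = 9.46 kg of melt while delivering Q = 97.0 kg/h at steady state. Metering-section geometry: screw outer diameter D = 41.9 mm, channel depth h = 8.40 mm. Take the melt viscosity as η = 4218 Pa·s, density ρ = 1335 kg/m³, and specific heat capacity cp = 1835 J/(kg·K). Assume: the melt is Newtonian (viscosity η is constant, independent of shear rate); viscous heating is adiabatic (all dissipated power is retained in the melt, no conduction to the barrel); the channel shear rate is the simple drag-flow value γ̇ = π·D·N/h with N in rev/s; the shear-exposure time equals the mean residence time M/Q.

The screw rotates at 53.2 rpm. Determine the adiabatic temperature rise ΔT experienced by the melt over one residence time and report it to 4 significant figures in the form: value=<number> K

value=116.7 K

Throughput in SI: Q_s = 97.0 kg/h ÷ 3600 s/h = 0.0269444 kg/s
t_res = M / Q_s = 9.46 ÷ 0.0269444 = 351.093 s
D = 41.9 mm = 0.0419 m;  h = 8.40 mm = 0.0084 m;  N = 53.2 rpm / 60 = 0.886667 rev/s
γ̇ = π·D·N / h = π · 0.0419 · 0.886667 / 0.0084 = 13.8946 s⁻¹
ΔT = η·γ̇²·t_res / (ρ·cp) = 4218 · (13.8946)² · 351.093 / (1335 · 1835) = 116.708 K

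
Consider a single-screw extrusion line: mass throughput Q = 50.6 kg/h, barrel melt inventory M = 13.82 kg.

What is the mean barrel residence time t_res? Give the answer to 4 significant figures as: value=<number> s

Throughput in SI: Q_s = 50.6 kg/h ÷ 3600 s/h = 0.0140556 kg/s
t_res = M / Q_s = 13.82 ÷ 0.0140556 = 983.241 s

value=983.2 s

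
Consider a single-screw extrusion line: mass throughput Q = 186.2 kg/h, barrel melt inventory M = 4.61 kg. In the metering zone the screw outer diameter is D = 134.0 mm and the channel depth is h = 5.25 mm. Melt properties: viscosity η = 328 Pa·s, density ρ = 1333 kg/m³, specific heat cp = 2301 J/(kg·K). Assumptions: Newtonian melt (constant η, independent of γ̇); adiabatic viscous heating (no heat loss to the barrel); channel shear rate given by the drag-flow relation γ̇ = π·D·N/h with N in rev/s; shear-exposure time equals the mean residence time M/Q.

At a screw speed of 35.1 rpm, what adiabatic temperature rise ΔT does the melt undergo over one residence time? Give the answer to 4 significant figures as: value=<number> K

Throughput in SI: Q_s = 186.2 kg/h ÷ 3600 s/h = 0.0517222 kg/s
t_res = M / Q_s = 4.61 / 0.0517222 = 89.13 s
Geometry in metres: D = 134.0 mm → 0.134 m, h = 5.25 mm → 0.00525 m; screw speed N = 35.1 rpm = 0.585 rev/s
γ̇ = π D N / h = (π)(0.134)(0.585) / 0.00525 = 46.9085 s⁻¹
Adiabatic rise: ΔT = η γ̇² t_res / (ρ cp) = 328·(46.9085)²·89.13 / (1333·2301) = 20.9726 K

value=20.97 K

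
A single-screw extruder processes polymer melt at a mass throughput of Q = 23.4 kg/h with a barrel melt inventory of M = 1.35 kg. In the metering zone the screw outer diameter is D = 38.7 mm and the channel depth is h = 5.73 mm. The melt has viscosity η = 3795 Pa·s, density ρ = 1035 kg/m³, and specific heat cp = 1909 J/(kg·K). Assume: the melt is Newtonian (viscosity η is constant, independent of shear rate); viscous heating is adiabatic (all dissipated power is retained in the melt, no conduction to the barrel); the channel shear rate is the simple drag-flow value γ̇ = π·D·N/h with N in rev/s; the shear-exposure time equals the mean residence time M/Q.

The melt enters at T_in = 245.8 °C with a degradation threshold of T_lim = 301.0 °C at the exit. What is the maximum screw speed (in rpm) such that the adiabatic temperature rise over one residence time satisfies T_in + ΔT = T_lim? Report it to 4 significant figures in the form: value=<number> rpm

value=33.26 rpm

Convert throughput: Q = 23.4 kg/h = 23.4/3600 = 0.0065 kg/s
Mean residence time: t_res = M/Q_s = 1.35 kg / 0.0065 kg/s = 207.692 s
D = 38.7 mm = 0.0387 m;  h = 5.73 mm = 0.00573 m
ΔT_a = T_lim − T_in = 301.0 °C − 245.8 °C = 55.2 K
γ̇_max² = ΔT_a·ρ·cp/(η·t_res) = 55.2·1035·1909/(3795·207.692) = 138.374 s⁻²
γ̇_max = √138.374 = 11.7632 s⁻¹
Solve γ̇ = πDN/h for N: N_max = γ̇_max·h/(π·D) = 11.7632 × 0.00573 / (π × 0.0387) = 0.554396 rev/s = 33.2638 rpm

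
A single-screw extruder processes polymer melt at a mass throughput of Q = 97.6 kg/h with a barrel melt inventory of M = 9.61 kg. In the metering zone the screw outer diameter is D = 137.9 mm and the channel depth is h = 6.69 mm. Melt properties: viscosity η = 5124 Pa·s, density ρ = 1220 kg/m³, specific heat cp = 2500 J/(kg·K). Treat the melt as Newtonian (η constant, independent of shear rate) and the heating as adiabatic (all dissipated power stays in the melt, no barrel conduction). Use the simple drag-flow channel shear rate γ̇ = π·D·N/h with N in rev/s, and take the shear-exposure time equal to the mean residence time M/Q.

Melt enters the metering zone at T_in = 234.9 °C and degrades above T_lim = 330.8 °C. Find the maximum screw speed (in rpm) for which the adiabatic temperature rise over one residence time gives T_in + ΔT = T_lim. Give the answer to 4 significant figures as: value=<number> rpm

Q_s = Q / 3600 = 97.6 / 3600 = 0.0271111 kg/s
t_res = M / Q_s = 9.61 ÷ 0.0271111 = 354.467 s
Geometry in SI: D = 137.9 mm → 0.1379 m, h = 6.69 mm → 0.00669 m
Allowable rise: ΔT_a = T_lim − T_in = 330.8 − 234.9 = 95.9 K
Invert ΔT = ηγ̇²t_res/(ρcp) for γ̇: γ̇_max² = ΔT_a ρ cp / (η t_res) = 95.9·1220·2500 / (5124·354.467) = 161.04 s⁻²
γ̇_max = √161.04 = 12.6901 s⁻¹
Solve γ̇ = πDN/h for N: N_max = γ̇_max·h/(π·D) = 12.6901 × 0.00669 / (π × 0.1379) = 0.195965 rev/s = 11.7579 rpm

value=11.76 rpm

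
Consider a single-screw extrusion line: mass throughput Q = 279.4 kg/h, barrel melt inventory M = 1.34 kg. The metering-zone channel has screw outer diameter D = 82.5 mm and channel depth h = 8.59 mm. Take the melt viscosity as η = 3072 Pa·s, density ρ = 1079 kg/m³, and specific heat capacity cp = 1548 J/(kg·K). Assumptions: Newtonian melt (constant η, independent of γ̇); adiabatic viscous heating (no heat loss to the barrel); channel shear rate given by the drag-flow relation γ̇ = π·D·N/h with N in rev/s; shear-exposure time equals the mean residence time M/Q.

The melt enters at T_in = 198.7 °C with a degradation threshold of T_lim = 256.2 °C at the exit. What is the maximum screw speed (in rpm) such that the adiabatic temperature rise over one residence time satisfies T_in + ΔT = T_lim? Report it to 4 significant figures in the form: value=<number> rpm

value=84.62 rpm

Q_s = Q / 3600 = 279.4 / 3600 = 0.0776111 kg/s
Mean residence time: t_res = M/Q_s = 1.34 kg / 0.0776111 kg/s = 17.2656 s
Convert to metres: D = 0.0825 m, h = 0.00859 m
Allowable rise: ΔT_a = T_lim − T_in = 256.2 − 198.7 = 57.5 K
Invert ΔT = ηγ̇²t_res/(ρcp) for γ̇: γ̇_max² = ΔT_a ρ cp / (η t_res) = 57.5·1079·1548 / (3072·17.2656) = 1810.75 s⁻²
γ̇_max = √1810.75 = 42.5529 s⁻¹
Solve γ̇ = πDN/h for N: N_max = γ̇_max·h/(π·D) = 42.5529 × 0.00859 / (π × 0.0825) = 1.41032 rev/s = 84.6193 rpm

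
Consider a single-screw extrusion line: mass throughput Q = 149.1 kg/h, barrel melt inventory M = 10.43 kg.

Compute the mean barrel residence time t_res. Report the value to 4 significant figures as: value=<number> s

value=251.8 s

Throughput in SI: Q_s = 149.1 kg/h ÷ 3600 s/h = 0.0414167 kg/s
t_res = M / Q_s = 10.43 / 0.0414167 = 251.831 s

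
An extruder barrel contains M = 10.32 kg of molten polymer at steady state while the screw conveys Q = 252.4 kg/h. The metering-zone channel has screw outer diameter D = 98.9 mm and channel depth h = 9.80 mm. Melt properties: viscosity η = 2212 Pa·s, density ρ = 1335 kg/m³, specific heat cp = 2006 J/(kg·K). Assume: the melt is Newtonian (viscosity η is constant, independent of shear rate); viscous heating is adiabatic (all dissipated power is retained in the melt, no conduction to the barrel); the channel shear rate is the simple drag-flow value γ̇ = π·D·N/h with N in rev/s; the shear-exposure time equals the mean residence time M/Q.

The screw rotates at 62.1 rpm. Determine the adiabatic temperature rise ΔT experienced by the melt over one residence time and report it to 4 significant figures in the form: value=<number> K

Q_s = Q / 3600 = 252.4 / 3600 = 0.0701111 kg/s
t_res = M / Q_s = 10.32 ÷ 0.0701111 = 147.195 s
Convert to SI: D = 0.0989 m, h = 0.0098 m, N = 62.1/60 = 1.035 rev/s
γ̇ = π·D·N / h = π · 0.0989 · 1.035 / 0.0098 = 32.8141 s⁻¹
Adiabatic rise: ΔT = η γ̇² t_res / (ρ cp) = 2212·(32.8141)²·147.195 / (1335·2006) = 130.914 K

value=130.9 K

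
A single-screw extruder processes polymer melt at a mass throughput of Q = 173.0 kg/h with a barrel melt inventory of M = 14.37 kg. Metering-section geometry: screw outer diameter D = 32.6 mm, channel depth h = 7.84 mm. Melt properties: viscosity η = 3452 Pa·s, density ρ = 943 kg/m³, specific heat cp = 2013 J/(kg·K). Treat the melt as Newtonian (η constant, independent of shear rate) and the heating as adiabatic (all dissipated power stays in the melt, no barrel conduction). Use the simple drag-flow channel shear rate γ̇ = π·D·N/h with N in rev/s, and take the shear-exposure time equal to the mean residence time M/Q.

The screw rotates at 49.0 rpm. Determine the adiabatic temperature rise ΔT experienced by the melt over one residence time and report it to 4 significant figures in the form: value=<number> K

Throughput in SI: Q_s = 173.0 kg/h ÷ 3600 s/h = 0.0480556 kg/s
Mean residence time: t_res = M/Q_s = 14.37 kg / 0.0480556 kg/s = 299.029 s
D = 32.6 mm = 0.0326 m;  h = 7.84 mm = 0.00784 m;  N = 49.0 rpm / 60 = 0.816667 rev/s
γ̇ = π D N / h = (π)(0.0326)(0.816667) / 0.00784 = 10.6683 s⁻¹
ΔT = η·γ̇²·t_res / (ρ·cp) = 3452 · (10.6683)² · 299.029 / (943 · 2013) = 61.8901 K

value=61.89 K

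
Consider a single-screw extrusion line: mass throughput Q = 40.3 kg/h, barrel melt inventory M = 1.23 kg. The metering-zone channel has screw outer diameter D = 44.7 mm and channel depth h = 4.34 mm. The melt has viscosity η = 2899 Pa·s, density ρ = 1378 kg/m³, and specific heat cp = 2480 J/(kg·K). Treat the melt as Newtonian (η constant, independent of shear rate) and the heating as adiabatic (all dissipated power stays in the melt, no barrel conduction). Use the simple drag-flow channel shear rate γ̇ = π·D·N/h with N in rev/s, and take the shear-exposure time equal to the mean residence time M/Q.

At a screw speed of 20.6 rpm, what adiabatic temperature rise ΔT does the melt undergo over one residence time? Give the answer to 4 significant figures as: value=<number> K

value=11.50 K

Throughput in SI: Q_s = 40.3 kg/h ÷ 3600 s/h = 0.0111944 kg/s
Mean residence time: t_res = M/Q_s = 1.23 kg / 0.0111944 kg/s = 109.876 s
Geometry in metres: D = 44.7 mm → 0.0447 m, h = 4.34 mm → 0.00434 m; screw speed N = 20.6 rpm = 0.343333 rev/s
Shear rate: γ̇ = πDN/h = π·0.0447·0.343333/0.00434 = 11.1092 s⁻¹
ΔT = η·γ̇²·t_res / (ρ·cp) = 2899 · (11.1092)² · 109.876 / (1378 · 2480) = 11.5032 K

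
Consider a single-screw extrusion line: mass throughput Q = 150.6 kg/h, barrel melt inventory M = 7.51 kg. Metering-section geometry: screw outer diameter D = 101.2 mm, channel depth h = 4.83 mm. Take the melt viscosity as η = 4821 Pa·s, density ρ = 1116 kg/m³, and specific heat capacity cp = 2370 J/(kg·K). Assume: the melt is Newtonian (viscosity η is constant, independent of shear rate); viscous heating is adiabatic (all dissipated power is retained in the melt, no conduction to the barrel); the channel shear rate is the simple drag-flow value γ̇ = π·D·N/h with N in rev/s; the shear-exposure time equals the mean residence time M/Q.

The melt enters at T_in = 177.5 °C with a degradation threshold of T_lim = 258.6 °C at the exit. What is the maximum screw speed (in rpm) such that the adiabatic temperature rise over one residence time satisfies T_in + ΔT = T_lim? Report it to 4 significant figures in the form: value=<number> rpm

Q_s = Q / 3600 = 150.6 / 3600 = 0.0418333 kg/s
t_res = M / Q_s = 7.51 ÷ 0.0418333 = 179.522 s
Geometry in SI: D = 101.2 mm → 0.1012 m, h = 4.83 mm → 0.00483 m
Allowable rise: ΔT_a = T_lim − T_in = 258.6 − 177.5 = 81.1 K
γ̇_max² = ΔT_a·ρ·cp / (η·t_res) = [81.1 × 1116 × 2370] / [4821 × 179.522] = 247.844 s⁻²
γ̇_max = sqrt(247.844) = 15.7431 s⁻¹
Solve γ̇ = πDN/h for N: N_max = γ̇_max·h/(π·D) = 15.7431 × 0.00483 / (π × 0.1012) = 0.23917 rev/s = 14.3502 rpm

value=14.35 rpm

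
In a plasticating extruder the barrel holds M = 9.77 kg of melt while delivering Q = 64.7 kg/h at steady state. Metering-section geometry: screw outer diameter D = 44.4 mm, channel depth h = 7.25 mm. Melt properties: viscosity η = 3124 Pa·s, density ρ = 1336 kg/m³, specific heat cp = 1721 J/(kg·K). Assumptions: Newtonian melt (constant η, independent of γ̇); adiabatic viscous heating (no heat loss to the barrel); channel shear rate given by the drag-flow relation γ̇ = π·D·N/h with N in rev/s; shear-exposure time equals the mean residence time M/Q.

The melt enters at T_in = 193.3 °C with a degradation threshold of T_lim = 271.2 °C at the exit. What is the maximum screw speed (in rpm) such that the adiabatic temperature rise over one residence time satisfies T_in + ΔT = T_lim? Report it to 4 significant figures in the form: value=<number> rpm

Q_s = Q / 3600 = 64.7 / 3600 = 0.0179722 kg/s
t_res = M / Q_s = 9.77 ÷ 0.0179722 = 543.617 s
Convert to metres: D = 0.0444 m, h = 0.00725 m
ΔT_a = T_lim − T_in = 271.2 − 193.3 = 77.9 K
γ̇_max² = ΔT_a·ρ·cp/(η·t_res) = 77.9·1336·1721/(3124·543.617) = 105.468 s⁻²
Take the square root: γ̇_max = √(105.468) = 10.2698 s⁻¹
Solve γ̇ = πDN/h for N: N_max = γ̇_max·h/(π·D) = 10.2698 × 0.00725 / (π × 0.0444) = 0.533784 rev/s = 32.027 rpm

value=32.03 rpm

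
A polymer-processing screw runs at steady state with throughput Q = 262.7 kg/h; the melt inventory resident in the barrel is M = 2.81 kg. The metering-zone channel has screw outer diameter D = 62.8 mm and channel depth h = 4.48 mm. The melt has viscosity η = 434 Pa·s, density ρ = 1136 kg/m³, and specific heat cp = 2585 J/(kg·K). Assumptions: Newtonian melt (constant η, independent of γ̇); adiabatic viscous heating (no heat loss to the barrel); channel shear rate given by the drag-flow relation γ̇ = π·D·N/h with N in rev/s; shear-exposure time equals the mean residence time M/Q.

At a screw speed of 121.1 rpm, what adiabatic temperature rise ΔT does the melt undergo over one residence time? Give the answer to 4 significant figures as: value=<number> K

value=44.96 K

Convert throughput: Q = 262.7 kg/h = 262.7/3600 = 0.0729722 kg/s
t_res = M / Q_s = 2.81 ÷ 0.0729722 = 38.5078 s
Convert to SI: D = 0.0628 m, h = 0.00448 m, N = 121.1/60 = 2.01833 rev/s
γ̇ = π D N / h = (π)(0.0628)(2.01833) / 0.00448 = 88.8842 s⁻¹
ΔT = η·γ̇²·t_res / (ρ·cp) = 434 · (88.8842)² · 38.5078 / (1136 · 2585) = 44.9623 K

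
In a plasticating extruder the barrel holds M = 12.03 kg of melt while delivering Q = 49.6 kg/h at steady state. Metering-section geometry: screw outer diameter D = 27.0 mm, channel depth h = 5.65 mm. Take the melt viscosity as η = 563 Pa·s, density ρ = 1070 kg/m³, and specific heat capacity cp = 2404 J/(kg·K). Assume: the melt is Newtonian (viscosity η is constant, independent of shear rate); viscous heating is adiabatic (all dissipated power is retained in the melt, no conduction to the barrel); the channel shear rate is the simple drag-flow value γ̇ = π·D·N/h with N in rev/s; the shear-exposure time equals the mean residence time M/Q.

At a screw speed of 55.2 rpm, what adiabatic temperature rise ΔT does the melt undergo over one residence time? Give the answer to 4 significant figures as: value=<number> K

value=36.46 K

Convert throughput: Q = 49.6 kg/h = 49.6/3600 = 0.0137778 kg/s
t_res = M / Q_s = 12.03 / 0.0137778 = 873.145 s
D = 27.0 mm = 0.027 m;  h = 5.65 mm = 0.00565 m;  N = 55.2 rpm / 60 = 0.92 rev/s
γ̇ = π D N / h = (π)(0.027)(0.92) / 0.00565 = 13.8119 s⁻¹
ΔT = η·γ̇²·t_res / (ρ·cp) = 563 · (13.8119)² · 873.145 / (1070 · 2404) = 36.4571 K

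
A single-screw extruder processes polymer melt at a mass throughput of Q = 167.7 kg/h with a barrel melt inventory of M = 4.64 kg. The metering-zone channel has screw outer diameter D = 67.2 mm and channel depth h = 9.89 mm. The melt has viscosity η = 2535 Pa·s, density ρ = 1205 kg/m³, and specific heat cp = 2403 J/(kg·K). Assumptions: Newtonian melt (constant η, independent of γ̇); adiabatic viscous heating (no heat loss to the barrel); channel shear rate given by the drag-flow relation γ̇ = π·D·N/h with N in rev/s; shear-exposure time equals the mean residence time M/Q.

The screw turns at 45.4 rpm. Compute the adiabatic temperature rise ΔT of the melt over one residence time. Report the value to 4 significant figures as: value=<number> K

value=22.75 K

Throughput in SI: Q_s = 167.7 kg/h ÷ 3600 s/h = 0.0465833 kg/s
t_res = M / Q_s = 4.64 / 0.0465833 = 99.6064 s
D = 67.2 mm = 0.0672 m;  h = 9.89 mm = 0.00989 m;  N = 45.4 rpm / 60 = 0.756667 rev/s
Shear rate: γ̇ = πDN/h = π·0.0672·0.756667/0.00989 = 16.152 s⁻¹
Adiabatic rise: ΔT = η γ̇² t_res / (ρ cp) = 2535·(16.152)²·99.6064 / (1205·2403) = 22.7499 K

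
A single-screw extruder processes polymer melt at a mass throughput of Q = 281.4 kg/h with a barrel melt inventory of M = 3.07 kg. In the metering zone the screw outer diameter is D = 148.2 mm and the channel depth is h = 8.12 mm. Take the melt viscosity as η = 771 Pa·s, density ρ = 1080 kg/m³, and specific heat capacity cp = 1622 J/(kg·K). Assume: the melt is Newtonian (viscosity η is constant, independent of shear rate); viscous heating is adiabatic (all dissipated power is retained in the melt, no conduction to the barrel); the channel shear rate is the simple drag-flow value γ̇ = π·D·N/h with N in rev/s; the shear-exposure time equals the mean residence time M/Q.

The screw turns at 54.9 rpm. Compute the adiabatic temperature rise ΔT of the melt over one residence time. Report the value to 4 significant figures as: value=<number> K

Convert throughput: Q = 281.4 kg/h = 281.4/3600 = 0.0781667 kg/s
t_res = M / Q_s = 3.07 / 0.0781667 = 39.2751 s
Convert to SI: D = 0.1482 m, h = 0.00812 m, N = 54.9/60 = 0.915 rev/s
γ̇ = π·D·N / h = π · 0.1482 · 0.915 / 0.00812 = 52.4642 s⁻¹
Adiabatic rise: ΔT = η γ̇² t_res / (ρ cp) = 771·(52.4642)²·39.2751 / (1080·1622) = 47.5798 K

value=47.58 K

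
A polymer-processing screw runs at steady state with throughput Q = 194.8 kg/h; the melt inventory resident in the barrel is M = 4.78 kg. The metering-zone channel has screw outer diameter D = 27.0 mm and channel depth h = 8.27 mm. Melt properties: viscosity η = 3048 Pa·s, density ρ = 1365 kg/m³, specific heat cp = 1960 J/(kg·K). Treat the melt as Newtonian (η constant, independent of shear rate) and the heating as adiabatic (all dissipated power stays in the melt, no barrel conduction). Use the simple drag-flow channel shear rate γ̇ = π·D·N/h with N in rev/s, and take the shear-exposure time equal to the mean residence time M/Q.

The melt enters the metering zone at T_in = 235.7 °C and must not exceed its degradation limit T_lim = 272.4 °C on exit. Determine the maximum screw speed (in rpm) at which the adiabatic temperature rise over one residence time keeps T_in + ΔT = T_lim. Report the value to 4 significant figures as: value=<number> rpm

value=111.7 rpm

Q_s = Q / 3600 = 194.8 / 3600 = 0.0541111 kg/s
t_res = M / Q_s = 4.78 / 0.0541111 = 88.3368 s
Geometry in SI: D = 27.0 mm → 0.027 m, h = 8.27 mm → 0.00827 m
Allowable rise: ΔT_a = T_lim − T_in = 272.4 − 235.7 = 36.7 K
γ̇_max² = ΔT_a·ρ·cp/(η·t_res) = 36.7·1365·1960/(3048·88.3368) = 364.669 s⁻²
γ̇_max = sqrt(364.669) = 19.0963 s⁻¹
N_max = γ̇_max·h / (π·D) = 19.0963 · 0.00827 / (π · 0.027) = 1.86183 rev/s = 111.71 rpm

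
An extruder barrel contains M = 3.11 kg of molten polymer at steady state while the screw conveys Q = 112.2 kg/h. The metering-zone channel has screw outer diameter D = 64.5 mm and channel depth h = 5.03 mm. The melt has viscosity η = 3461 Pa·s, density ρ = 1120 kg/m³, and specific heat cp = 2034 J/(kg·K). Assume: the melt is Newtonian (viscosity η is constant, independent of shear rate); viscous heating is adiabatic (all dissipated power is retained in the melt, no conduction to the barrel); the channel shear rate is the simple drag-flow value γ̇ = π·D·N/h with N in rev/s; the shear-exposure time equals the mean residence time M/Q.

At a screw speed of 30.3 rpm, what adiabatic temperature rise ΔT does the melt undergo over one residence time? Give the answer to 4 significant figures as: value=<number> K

value=62.74 K

Convert throughput: Q = 112.2 kg/h = 112.2/3600 = 0.0311667 kg/s
t_res = M / Q_s = 3.11 / 0.0311667 = 99.7861 s
Geometry in metres: D = 64.5 mm → 0.0645 m, h = 5.03 mm → 0.00503 m; screw speed N = 30.3 rpm = 0.505 rev/s
γ̇ = π D N / h = (π)(0.0645)(0.505) / 0.00503 = 20.3438 s⁻¹
Adiabatic rise: ΔT = η γ̇² t_res / (ρ cp) = 3461·(20.3438)²·99.7861 / (1120·2034) = 62.7435 K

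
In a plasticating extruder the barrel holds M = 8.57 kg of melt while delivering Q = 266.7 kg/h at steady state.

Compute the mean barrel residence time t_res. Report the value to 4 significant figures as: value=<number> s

Throughput in SI: Q_s = 266.7 kg/h ÷ 3600 s/h = 0.0740833 kg/s
t_res = M / Q_s = 8.57 ÷ 0.0740833 = 115.681 s

value=115.7 s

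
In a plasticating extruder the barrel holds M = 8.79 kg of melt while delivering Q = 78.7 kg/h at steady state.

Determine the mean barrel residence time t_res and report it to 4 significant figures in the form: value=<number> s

value=402.1 s

Throughput in SI: Q_s = 78.7 kg/h ÷ 3600 s/h = 0.0218611 kg/s
t_res = M / Q_s = 8.79 ÷ 0.0218611 = 402.084 s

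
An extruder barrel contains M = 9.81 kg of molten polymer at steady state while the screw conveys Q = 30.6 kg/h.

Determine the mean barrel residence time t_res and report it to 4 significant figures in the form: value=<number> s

Convert throughput: Q = 30.6 kg/h = 30.6/3600 = 0.0085 kg/s
t_res = M / Q_s = 9.81 ÷ 0.0085 = 1154.12 s

value=1154. s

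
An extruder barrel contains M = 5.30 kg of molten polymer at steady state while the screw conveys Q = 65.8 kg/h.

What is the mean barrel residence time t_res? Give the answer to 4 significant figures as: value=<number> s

Convert throughput: Q = 65.8 kg/h = 65.8/3600 = 0.0182778 kg/s
t_res = M / Q_s = 5.30 ÷ 0.0182778 = 289.97 s

value=290.0 s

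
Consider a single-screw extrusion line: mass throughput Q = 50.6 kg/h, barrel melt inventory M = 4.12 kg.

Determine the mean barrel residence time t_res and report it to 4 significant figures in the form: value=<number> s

value=293.1 s

Q_s = Q / 3600 = 50.6 / 3600 = 0.0140556 kg/s
t_res = M / Q_s = 4.12 ÷ 0.0140556 = 293.123 s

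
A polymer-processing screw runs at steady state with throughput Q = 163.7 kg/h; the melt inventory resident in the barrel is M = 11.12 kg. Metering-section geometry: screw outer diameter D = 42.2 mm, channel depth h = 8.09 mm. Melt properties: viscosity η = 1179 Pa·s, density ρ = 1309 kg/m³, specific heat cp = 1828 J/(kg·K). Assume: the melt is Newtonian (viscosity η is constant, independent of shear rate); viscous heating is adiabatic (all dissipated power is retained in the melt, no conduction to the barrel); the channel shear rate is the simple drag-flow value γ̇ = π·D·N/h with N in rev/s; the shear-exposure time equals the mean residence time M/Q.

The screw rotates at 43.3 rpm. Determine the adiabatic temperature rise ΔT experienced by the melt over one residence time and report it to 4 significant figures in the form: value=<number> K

Throughput in SI: Q_s = 163.7 kg/h ÷ 3600 s/h = 0.0454722 kg/s
Mean residence time: t_res = M/Q_s = 11.12 kg / 0.0454722 kg/s = 244.545 s
D = 42.2 mm = 0.0422 m;  h = 8.09 mm = 0.00809 m;  N = 43.3 rpm / 60 = 0.721667 rev/s
γ̇ = π D N / h = (π)(0.0422)(0.721667) / 0.00809 = 11.8263 s⁻¹
Adiabatic rise: ΔT = η γ̇² t_res / (ρ cp) = 1179·(11.8263)²·244.545 / (1309·1828) = 16.8522 K

value=16.85 K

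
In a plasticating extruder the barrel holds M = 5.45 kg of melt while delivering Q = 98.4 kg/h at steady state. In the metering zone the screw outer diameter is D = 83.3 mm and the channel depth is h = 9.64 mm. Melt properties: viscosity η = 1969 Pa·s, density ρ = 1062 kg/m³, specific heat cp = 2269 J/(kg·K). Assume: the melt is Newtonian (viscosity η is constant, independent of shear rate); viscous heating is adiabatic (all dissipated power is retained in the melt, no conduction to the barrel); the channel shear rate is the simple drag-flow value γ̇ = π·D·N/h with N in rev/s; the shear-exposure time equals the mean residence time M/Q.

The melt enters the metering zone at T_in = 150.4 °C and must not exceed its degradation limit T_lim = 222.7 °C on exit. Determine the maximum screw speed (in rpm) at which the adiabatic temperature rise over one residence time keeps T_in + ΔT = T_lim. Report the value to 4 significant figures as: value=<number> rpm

value=46.56 rpm

Throughput in SI: Q_s = 98.4 kg/h ÷ 3600 s/h = 0.0273333 kg/s
Mean residence time: t_res = M/Q_s = 5.45 kg / 0.0273333 kg/s = 199.39 s
D = 83.3 mm = 0.0833 m;  h = 9.64 mm = 0.00964 m
ΔT_a = T_lim − T_in = 222.7 °C − 150.4 °C = 72.3 K
γ̇_max² = ΔT_a·ρ·cp / (η·t_res) = [72.3 × 1062 × 2269] / [1969 × 199.39] = 443.76 s⁻²
γ̇_max = √443.76 = 21.0656 s⁻¹
N_max = γ̇_max·h / (π·D) = 21.0656 · 0.00964 / (π · 0.0833) = 0.77599 rev/s = 46.5594 rpm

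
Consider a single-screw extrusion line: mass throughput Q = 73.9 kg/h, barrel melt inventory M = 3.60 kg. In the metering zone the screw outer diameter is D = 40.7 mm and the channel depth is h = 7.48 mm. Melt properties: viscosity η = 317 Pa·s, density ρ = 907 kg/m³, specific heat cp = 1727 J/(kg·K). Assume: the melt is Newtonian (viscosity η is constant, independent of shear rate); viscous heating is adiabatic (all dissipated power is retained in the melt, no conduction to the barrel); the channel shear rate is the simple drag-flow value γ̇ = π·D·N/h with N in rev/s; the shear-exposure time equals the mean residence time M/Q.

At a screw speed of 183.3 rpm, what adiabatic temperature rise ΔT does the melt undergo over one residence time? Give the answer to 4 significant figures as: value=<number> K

Convert throughput: Q = 73.9 kg/h = 73.9/3600 = 0.0205278 kg/s
t_res = M / Q_s = 3.60 ÷ 0.0205278 = 175.372 s
Geometry in metres: D = 40.7 mm → 0.0407 m, h = 7.48 mm → 0.00748 m; screw speed N = 183.3 rpm = 3.055 rev/s
Shear rate: γ̇ = πDN/h = π·0.0407·3.055/0.00748 = 52.222 s⁻¹
ΔT = η·γ̇²·t_res / (ρ·cp) = 317 · (52.222)² · 175.372 / (907 · 1727) = 96.7894 K

value=96.79 K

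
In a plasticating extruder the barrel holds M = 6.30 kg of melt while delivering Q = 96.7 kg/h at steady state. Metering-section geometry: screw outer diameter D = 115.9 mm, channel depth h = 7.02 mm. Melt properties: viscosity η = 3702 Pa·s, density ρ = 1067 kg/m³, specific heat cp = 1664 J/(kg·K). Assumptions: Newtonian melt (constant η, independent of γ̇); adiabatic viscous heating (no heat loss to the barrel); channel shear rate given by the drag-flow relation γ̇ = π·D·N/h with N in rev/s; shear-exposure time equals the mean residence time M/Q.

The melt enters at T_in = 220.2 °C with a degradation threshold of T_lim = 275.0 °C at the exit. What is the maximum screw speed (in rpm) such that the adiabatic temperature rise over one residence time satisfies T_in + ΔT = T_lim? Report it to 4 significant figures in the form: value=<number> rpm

Convert throughput: Q = 96.7 kg/h = 96.7/3600 = 0.0268611 kg/s
t_res = M / Q_s = 6.30 / 0.0268611 = 234.54 s
D = 115.9 mm = 0.1159 m;  h = 7.02 mm = 0.00702 m
ΔT_a = T_lim − T_in = 275.0 °C − 220.2 °C = 54.8 K
Invert ΔT = ηγ̇²t_res/(ρcp) for γ̇: γ̇_max² = ΔT_a ρ cp / (η t_res) = 54.8·1067·1664 / (3702·234.54) = 112.059 s⁻²
γ̇_max = √112.059 = 10.5858 s⁻¹
Solve γ̇ = πDN/h for N: N_max = γ̇_max·h/(π·D) = 10.5858 × 0.00702 / (π × 0.1159) = 0.204092 rev/s = 12.2455 rpm

value=12.25 rpm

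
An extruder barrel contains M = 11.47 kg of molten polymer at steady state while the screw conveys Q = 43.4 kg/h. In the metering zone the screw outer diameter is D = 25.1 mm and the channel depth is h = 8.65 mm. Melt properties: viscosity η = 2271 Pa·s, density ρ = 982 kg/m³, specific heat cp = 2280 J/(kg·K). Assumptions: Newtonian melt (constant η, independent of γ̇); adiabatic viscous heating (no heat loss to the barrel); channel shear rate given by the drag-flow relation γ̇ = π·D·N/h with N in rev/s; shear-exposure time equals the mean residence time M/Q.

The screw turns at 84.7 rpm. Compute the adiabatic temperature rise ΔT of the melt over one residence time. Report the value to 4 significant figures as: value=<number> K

value=159.8 K

Throughput in SI: Q_s = 43.4 kg/h ÷ 3600 s/h = 0.0120556 kg/s
Mean residence time: t_res = M/Q_s = 11.47 kg / 0.0120556 kg/s = 951.429 s
Geometry in metres: D = 25.1 mm → 0.0251 m, h = 8.65 mm → 0.00865 m; screw speed N = 84.7 rpm = 1.41167 rev/s
Shear rate: γ̇ = πDN/h = π·0.0251·1.41167/0.00865 = 12.8688 s⁻¹
ΔT = η·γ̇²·t_res/(ρ·cp) = [2271 × 12.8688² × 951.429] / [982 × 2280] = 159.818 K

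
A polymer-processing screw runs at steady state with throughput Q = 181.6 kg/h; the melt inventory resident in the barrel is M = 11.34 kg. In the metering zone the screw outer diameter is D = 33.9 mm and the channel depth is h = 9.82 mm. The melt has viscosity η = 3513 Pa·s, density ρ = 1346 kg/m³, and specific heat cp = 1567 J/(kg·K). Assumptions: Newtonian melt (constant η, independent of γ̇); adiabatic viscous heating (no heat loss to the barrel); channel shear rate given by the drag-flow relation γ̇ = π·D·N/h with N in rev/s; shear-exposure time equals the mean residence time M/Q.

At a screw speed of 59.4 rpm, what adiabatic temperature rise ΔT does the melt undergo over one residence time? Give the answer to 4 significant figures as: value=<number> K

value=43.16 K

Q_s = Q / 3600 = 181.6 / 3600 = 0.0504444 kg/s
t_res = M / Q_s = 11.34 ÷ 0.0504444 = 224.802 s
Geometry in metres: D = 33.9 mm → 0.0339 m, h = 9.82 mm → 0.00982 m; screw speed N = 59.4 rpm = 0.99 rev/s
Shear rate: γ̇ = πDN/h = π·0.0339·0.99/0.00982 = 10.7368 s⁻¹
ΔT = η·γ̇²·t_res/(ρ·cp) = [3513 × 10.7368² × 224.802] / [1346 × 1567] = 43.1629 K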